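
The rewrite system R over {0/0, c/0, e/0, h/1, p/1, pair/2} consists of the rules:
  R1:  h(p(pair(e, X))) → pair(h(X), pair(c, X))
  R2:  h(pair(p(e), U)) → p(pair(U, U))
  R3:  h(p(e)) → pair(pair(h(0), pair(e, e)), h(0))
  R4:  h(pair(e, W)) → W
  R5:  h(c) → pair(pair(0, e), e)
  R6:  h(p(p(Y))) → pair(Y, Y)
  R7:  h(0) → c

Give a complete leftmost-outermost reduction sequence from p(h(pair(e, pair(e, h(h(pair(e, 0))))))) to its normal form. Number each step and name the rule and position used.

p(pair(e, c))

1. p(h(pair(e, pair(e, h(h(pair(e, 0)))))))  →  p(pair(e, h(h(pair(e, 0)))))   [R4 at 1]
2. p(pair(e, h(h(pair(e, 0)))))  →  p(pair(e, h(0)))   [R4 at 1.2.1]
3. p(pair(e, h(0)))  →  p(pair(e, c))   [R7 at 1.2]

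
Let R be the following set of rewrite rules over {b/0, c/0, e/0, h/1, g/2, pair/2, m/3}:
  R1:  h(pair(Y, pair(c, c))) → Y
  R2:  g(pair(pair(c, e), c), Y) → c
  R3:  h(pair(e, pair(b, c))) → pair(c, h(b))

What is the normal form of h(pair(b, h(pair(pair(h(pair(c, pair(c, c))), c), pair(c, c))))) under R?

1. h(pair(b, h(pair(pair(h(pair(c, pair(c, c))), c), pair(c, c)))))  →  h(pair(b, pair(h(pair(c, pair(c, c))), c)))   [R1 at 1.2]
2. h(pair(b, pair(h(pair(c, pair(c, c))), c)))  →  h(pair(b, pair(c, c)))   [R1 at 1.2.1]
3. h(pair(b, pair(c, c)))  →  b   [R1 at ε]

b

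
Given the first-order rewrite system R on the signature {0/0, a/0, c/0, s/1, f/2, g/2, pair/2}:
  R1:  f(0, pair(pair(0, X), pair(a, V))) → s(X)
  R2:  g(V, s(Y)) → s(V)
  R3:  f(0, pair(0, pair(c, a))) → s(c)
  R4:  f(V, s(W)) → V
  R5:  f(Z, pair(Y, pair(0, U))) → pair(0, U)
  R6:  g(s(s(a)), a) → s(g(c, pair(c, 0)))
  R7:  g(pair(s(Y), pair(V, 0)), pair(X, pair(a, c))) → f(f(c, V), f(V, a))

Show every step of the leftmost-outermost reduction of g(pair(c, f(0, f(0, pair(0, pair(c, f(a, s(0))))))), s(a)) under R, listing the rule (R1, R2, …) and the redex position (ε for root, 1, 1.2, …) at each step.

s(pair(c, 0))

1. g(pair(c, f(0, f(0, pair(0, pair(c, f(a, s(0))))))), s(a))  →  s(pair(c, f(0, f(0, pair(0, pair(c, f(a, s(0))))))))   [R2 at ε]
2. s(pair(c, f(0, f(0, pair(0, pair(c, f(a, s(0))))))))  →  s(pair(c, f(0, f(0, pair(0, pair(c, a))))))   [R4 at 1.2.2.2.2.2]
3. s(pair(c, f(0, f(0, pair(0, pair(c, a))))))  →  s(pair(c, f(0, s(c))))   [R3 at 1.2.2]
4. s(pair(c, f(0, s(c))))  →  s(pair(c, 0))   [R4 at 1.2]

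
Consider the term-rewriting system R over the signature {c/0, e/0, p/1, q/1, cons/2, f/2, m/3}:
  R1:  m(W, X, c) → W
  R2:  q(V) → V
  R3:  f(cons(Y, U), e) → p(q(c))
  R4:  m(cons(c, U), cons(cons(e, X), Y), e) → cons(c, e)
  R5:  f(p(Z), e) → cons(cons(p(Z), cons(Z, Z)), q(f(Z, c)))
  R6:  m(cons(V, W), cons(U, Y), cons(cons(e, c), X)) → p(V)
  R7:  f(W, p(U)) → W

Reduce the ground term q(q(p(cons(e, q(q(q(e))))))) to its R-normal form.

p(cons(e, e))

1. q(q(p(cons(e, q(q(q(e)))))))  →  q(p(cons(e, q(q(q(e))))))   [R2 at ε]
2. q(p(cons(e, q(q(q(e))))))  →  p(cons(e, q(q(q(e)))))   [R2 at ε]
3. p(cons(e, q(q(q(e)))))  →  p(cons(e, q(q(e))))   [R2 at 1.2]
4. p(cons(e, q(q(e))))  →  p(cons(e, q(e)))   [R2 at 1.2]
5. p(cons(e, q(e)))  →  p(cons(e, e))   [R2 at 1.2]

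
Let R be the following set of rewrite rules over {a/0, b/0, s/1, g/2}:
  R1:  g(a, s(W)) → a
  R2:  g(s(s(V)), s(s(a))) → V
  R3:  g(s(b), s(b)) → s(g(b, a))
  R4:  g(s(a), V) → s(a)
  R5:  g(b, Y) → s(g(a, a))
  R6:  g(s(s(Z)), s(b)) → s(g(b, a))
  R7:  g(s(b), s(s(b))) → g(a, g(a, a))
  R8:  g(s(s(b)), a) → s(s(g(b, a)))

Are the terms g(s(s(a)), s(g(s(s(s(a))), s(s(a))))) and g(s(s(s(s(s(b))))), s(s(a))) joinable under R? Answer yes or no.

Reduce t₁ = g(s(s(a)), s(g(s(s(s(a))), s(s(a))))):
1. g(s(s(a)), s(g(s(s(s(a))), s(s(a)))))  →  g(s(s(a)), s(s(a)))   [R2 at 2.1]
2. g(s(s(a)), s(s(a)))  →  a   [R2 at ε]

Reduce t₂ = g(s(s(s(s(s(b))))), s(s(a))):
1. g(s(s(s(s(s(b))))), s(s(a)))  →  s(s(s(b)))   [R2 at ε]

no — NF(t₁) = a, NF(t₂) = s(s(s(b)))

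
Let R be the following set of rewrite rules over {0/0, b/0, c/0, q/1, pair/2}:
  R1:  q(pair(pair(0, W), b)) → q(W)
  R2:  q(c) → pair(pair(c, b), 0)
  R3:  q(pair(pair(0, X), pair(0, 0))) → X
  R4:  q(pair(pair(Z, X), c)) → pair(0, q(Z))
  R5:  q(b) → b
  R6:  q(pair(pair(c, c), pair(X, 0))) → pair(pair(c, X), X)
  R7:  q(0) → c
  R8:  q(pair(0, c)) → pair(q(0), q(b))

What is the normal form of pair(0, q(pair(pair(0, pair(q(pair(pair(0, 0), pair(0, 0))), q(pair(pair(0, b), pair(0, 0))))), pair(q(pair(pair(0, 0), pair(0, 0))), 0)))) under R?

pair(0, pair(0, b))

1. pair(0, q(pair(pair(0, pair(q(pair(pair(0, 0), pair(0, 0))), q(pair(pair(0, b), pair(0, 0))))), pair(q(pair(pair(0, 0), pair(0, 0))), 0))))  →  pair(0, q(pair(pair(0, pair(0, q(pair(pair(0, b), pair(0, 0))))), pair(q(pair(pair(0, 0), pair(0, 0))), 0))))   [R3 at 2.1.1.2.1]
2. pair(0, q(pair(pair(0, pair(0, q(pair(pair(0, b), pair(0, 0))))), pair(q(pair(pair(0, 0), pair(0, 0))), 0))))  →  pair(0, q(pair(pair(0, pair(0, b)), pair(q(pair(pair(0, 0), pair(0, 0))), 0))))   [R3 at 2.1.1.2.2]
3. pair(0, q(pair(pair(0, pair(0, b)), pair(q(pair(pair(0, 0), pair(0, 0))), 0))))  →  pair(0, q(pair(pair(0, pair(0, b)), pair(0, 0))))   [R3 at 2.1.2.1]
4. pair(0, q(pair(pair(0, pair(0, b)), pair(0, 0))))  →  pair(0, pair(0, b))   [R3 at 2]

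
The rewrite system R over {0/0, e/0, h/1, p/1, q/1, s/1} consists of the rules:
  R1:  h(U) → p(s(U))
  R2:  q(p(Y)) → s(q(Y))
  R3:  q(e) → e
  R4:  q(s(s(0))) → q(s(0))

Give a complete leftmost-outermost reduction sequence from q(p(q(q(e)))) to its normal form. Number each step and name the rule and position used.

s(e)

1. q(p(q(q(e))))  →  s(q(q(q(e))))   [R2 at ε]
2. s(q(q(q(e))))  →  s(q(q(e)))   [R3 at 1.1.1]
3. s(q(q(e)))  →  s(q(e))   [R3 at 1.1]
4. s(q(e))  →  s(e)   [R3 at 1]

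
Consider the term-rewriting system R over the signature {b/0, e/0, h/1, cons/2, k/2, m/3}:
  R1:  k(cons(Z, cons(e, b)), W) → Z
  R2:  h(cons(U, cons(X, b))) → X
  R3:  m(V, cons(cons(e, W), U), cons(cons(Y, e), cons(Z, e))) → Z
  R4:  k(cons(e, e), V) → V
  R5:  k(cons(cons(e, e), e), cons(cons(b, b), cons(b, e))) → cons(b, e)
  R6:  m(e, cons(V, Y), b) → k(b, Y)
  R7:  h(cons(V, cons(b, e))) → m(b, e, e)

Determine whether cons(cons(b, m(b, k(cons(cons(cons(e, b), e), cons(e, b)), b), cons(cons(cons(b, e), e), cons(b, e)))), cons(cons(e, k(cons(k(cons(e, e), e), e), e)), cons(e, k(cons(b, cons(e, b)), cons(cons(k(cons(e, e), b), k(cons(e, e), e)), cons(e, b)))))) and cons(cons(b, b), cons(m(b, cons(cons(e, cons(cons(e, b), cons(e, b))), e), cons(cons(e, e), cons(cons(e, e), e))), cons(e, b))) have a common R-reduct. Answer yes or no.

Reduce t₁ = cons(cons(b, m(b, k(cons(cons(cons(e, b), e), cons(e, b)), b), cons(cons(cons(b, e), e), cons(b, e)))), cons(cons(e, k(cons(k(cons(e, e), e), e), e)), cons(e, k(cons(b, cons(e, b)), cons(cons(k(cons(e, e), b), k(cons(e, e), e)), cons(e, b)))))):
1. cons(cons(b, m(b, k(cons(cons(cons(e, b), e), cons(e, b)), b), cons(cons(cons(b, e), e), cons(b, e)))), cons(cons(e, k(cons(k(cons(e, e), e), e), e)), cons(e, k(cons(b, cons(e, b)), cons(cons(k(cons(e, e), b), k(cons(e, e), e)), cons(e, b))))))  →  cons(cons(b, m(b, cons(cons(e, b), e), cons(cons(cons(b, e), e), cons(b, e)))), cons(cons(e, k(cons(k(cons(e, e), e), e), e)), cons(e, k(cons(b, cons(e, b)), cons(cons(k(cons(e, e), b), k(cons(e, e), e)), cons(e, b))))))   [R1 at 1.2.2]
2. cons(cons(b, m(b, cons(cons(e, b), e), cons(cons(cons(b, e), e), cons(b, e)))), cons(cons(e, k(cons(k(cons(e, e), e), e), e)), cons(e, k(cons(b, cons(e, b)), cons(cons(k(cons(e, e), b), k(cons(e, e), e)), cons(e, b))))))  →  cons(cons(b, b), cons(cons(e, k(cons(k(cons(e, e), e), e), e)), cons(e, k(cons(b, cons(e, b)), cons(cons(k(cons(e, e), b), k(cons(e, e), e)), cons(e, b))))))   [R3 at 1.2]
3. cons(cons(b, b), cons(cons(e, k(cons(k(cons(e, e), e), e), e)), cons(e, k(cons(b, cons(e, b)), cons(cons(k(cons(e, e), b), k(cons(e, e), e)), cons(e, b))))))  →  cons(cons(b, b), cons(cons(e, k(cons(e, e), e)), cons(e, k(cons(b, cons(e, b)), cons(cons(k(cons(e, e), b), k(cons(e, e), e)), cons(e, b))))))   [R4 at 2.1.2.1.1]
4. cons(cons(b, b), cons(cons(e, k(cons(e, e), e)), cons(e, k(cons(b, cons(e, b)), cons(cons(k(cons(e, e), b), k(cons(e, e), e)), cons(e, b))))))  →  cons(cons(b, b), cons(cons(e, e), cons(e, k(cons(b, cons(e, b)), cons(cons(k(cons(e, e), b), k(cons(e, e), e)), cons(e, b))))))   [R4 at 2.1.2]
5. cons(cons(b, b), cons(cons(e, e), cons(e, k(cons(b, cons(e, b)), cons(cons(k(cons(e, e), b), k(cons(e, e), e)), cons(e, b))))))  →  cons(cons(b, b), cons(cons(e, e), cons(e, b)))   [R1 at 2.2.2]

Reduce t₂ = cons(cons(b, b), cons(m(b, cons(cons(e, cons(cons(e, b), cons(e, b))), e), cons(cons(e, e), cons(cons(e, e), e))), cons(e, b))):
1. cons(cons(b, b), cons(m(b, cons(cons(e, cons(cons(e, b), cons(e, b))), e), cons(cons(e, e), cons(cons(e, e), e))), cons(e, b)))  →  cons(cons(b, b), cons(cons(e, e), cons(e, b)))   [R3 at 2.1]

yes — NF(t₁) = cons(cons(b, b), cons(cons(e, e), cons(e, b))), NF(t₂) = cons(cons(b, b), cons(cons(e, e), cons(e, b)))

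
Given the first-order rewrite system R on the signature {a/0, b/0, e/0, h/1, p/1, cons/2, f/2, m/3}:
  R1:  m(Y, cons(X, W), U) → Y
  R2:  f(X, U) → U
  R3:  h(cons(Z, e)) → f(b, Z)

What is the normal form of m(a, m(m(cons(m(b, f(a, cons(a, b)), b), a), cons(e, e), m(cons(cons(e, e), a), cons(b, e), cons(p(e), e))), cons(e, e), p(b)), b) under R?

a

1. m(a, m(m(cons(m(b, f(a, cons(a, b)), b), a), cons(e, e), m(cons(cons(e, e), a), cons(b, e), cons(p(e), e))), cons(e, e), p(b)), b)  →  m(a, m(cons(m(b, f(a, cons(a, b)), b), a), cons(e, e), m(cons(cons(e, e), a), cons(b, e), cons(p(e), e))), b)   [R1 at 2]
2. m(a, m(cons(m(b, f(a, cons(a, b)), b), a), cons(e, e), m(cons(cons(e, e), a), cons(b, e), cons(p(e), e))), b)  →  m(a, cons(m(b, f(a, cons(a, b)), b), a), b)   [R1 at 2]
3. m(a, cons(m(b, f(a, cons(a, b)), b), a), b)  →  a   [R1 at ε]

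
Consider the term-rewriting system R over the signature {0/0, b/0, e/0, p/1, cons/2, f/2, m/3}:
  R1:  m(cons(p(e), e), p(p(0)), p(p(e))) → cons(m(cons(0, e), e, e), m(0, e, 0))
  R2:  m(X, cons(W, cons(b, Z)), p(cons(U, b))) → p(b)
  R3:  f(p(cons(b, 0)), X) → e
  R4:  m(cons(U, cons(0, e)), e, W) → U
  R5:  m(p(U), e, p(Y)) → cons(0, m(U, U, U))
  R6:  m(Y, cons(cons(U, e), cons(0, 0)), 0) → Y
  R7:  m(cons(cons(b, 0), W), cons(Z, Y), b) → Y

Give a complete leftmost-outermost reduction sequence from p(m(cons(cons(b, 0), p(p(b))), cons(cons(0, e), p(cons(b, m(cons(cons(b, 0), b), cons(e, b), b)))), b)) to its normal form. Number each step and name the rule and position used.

1. p(m(cons(cons(b, 0), p(p(b))), cons(cons(0, e), p(cons(b, m(cons(cons(b, 0), b), cons(e, b), b)))), b))  →  p(p(cons(b, m(cons(cons(b, 0), b), cons(e, b), b))))   [R7 at 1]
2. p(p(cons(b, m(cons(cons(b, 0), b), cons(e, b), b))))  →  p(p(cons(b, b)))   [R7 at 1.1.2]

p(p(cons(b, b)))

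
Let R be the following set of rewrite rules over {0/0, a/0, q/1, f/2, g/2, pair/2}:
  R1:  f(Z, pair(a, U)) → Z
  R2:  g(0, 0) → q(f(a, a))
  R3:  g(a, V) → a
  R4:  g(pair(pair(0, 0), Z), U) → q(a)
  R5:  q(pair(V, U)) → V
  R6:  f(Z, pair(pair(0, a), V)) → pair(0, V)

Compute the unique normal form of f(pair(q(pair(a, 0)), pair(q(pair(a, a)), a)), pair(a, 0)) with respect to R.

pair(a, pair(a, a))

1. f(pair(q(pair(a, 0)), pair(q(pair(a, a)), a)), pair(a, 0))  →  pair(q(pair(a, 0)), pair(q(pair(a, a)), a))   [R1 at ε]
2. pair(q(pair(a, 0)), pair(q(pair(a, a)), a))  →  pair(a, pair(q(pair(a, a)), a))   [R5 at 1]
3. pair(a, pair(q(pair(a, a)), a))  →  pair(a, pair(a, a))   [R5 at 2.1]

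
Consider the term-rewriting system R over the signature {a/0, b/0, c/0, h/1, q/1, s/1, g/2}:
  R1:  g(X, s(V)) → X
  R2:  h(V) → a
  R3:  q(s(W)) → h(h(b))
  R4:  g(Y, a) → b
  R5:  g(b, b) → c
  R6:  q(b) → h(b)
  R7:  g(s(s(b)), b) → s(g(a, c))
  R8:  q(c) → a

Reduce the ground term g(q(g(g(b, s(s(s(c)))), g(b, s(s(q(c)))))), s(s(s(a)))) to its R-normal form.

1. g(q(g(g(b, s(s(s(c)))), g(b, s(s(q(c)))))), s(s(s(a))))  →  q(g(g(b, s(s(s(c)))), g(b, s(s(q(c))))))   [R1 at ε]
2. q(g(g(b, s(s(s(c)))), g(b, s(s(q(c))))))  →  q(g(b, g(b, s(s(q(c))))))   [R1 at 1.1]
3. q(g(b, g(b, s(s(q(c))))))  →  q(g(b, b))   [R1 at 1.2]
4. q(g(b, b))  →  q(c)   [R5 at 1]
5. q(c)  →  a   [R8 at ε]

a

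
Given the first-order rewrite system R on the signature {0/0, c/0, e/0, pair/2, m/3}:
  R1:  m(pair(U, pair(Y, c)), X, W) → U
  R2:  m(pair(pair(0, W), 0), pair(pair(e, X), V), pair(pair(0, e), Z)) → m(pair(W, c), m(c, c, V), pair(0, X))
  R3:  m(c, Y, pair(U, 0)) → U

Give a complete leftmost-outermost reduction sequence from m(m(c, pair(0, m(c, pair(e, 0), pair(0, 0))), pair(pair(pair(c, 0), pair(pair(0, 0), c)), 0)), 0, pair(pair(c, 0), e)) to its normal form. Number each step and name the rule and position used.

1. m(m(c, pair(0, m(c, pair(e, 0), pair(0, 0))), pair(pair(pair(c, 0), pair(pair(0, 0), c)), 0)), 0, pair(pair(c, 0), e))  →  m(pair(pair(c, 0), pair(pair(0, 0), c)), 0, pair(pair(c, 0), e))   [R3 at 1]
2. m(pair(pair(c, 0), pair(pair(0, 0), c)), 0, pair(pair(c, 0), e))  →  pair(c, 0)   [R1 at ε]

pair(c, 0)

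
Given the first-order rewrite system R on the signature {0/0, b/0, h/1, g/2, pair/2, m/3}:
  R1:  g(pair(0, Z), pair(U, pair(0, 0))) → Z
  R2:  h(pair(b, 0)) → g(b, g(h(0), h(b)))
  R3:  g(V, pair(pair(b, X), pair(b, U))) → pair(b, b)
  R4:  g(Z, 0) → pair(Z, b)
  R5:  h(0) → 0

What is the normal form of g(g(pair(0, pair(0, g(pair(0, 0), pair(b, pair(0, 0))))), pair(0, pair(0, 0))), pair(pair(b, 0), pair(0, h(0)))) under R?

1. g(g(pair(0, pair(0, g(pair(0, 0), pair(b, pair(0, 0))))), pair(0, pair(0, 0))), pair(pair(b, 0), pair(0, h(0))))  →  g(pair(0, g(pair(0, 0), pair(b, pair(0, 0)))), pair(pair(b, 0), pair(0, h(0))))   [R1 at 1]
2. g(pair(0, g(pair(0, 0), pair(b, pair(0, 0)))), pair(pair(b, 0), pair(0, h(0))))  →  g(pair(0, 0), pair(pair(b, 0), pair(0, h(0))))   [R1 at 1.2]
3. g(pair(0, 0), pair(pair(b, 0), pair(0, h(0))))  →  g(pair(0, 0), pair(pair(b, 0), pair(0, 0)))   [R5 at 2.2.2]
4. g(pair(0, 0), pair(pair(b, 0), pair(0, 0)))  →  0   [R1 at ε]

0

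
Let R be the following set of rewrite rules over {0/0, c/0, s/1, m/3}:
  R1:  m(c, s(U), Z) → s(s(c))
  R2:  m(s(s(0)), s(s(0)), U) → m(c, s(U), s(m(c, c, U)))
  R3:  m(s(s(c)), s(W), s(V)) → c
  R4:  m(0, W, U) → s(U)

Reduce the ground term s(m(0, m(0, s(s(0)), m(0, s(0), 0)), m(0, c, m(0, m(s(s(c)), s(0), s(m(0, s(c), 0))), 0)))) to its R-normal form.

1. s(m(0, m(0, s(s(0)), m(0, s(0), 0)), m(0, c, m(0, m(s(s(c)), s(0), s(m(0, s(c), 0))), 0))))  →  s(s(m(0, c, m(0, m(s(s(c)), s(0), s(m(0, s(c), 0))), 0))))   [R4 at 1]
2. s(s(m(0, c, m(0, m(s(s(c)), s(0), s(m(0, s(c), 0))), 0))))  →  s(s(s(m(0, m(s(s(c)), s(0), s(m(0, s(c), 0))), 0))))   [R4 at 1.1]
3. s(s(s(m(0, m(s(s(c)), s(0), s(m(0, s(c), 0))), 0))))  →  s(s(s(s(0))))   [R4 at 1.1.1]

s(s(s(s(0))))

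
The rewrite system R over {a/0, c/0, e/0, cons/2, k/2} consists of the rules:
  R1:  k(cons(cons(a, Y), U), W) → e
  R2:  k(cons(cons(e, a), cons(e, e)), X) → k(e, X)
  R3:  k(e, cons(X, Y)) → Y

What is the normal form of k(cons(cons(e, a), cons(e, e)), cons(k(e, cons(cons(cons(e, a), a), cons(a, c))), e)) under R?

1. k(cons(cons(e, a), cons(e, e)), cons(k(e, cons(cons(cons(e, a), a), cons(a, c))), e))  →  k(e, cons(k(e, cons(cons(cons(e, a), a), cons(a, c))), e))   [R2 at ε]
2. k(e, cons(k(e, cons(cons(cons(e, a), a), cons(a, c))), e))  →  e   [R3 at ε]

e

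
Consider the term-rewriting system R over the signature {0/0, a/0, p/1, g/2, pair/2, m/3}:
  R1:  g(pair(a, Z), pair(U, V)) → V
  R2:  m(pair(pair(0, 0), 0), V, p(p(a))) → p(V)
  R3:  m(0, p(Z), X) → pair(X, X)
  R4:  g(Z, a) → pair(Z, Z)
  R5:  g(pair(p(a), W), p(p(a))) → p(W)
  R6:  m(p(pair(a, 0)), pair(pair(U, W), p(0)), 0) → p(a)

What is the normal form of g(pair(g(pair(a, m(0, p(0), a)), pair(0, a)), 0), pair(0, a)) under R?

1. g(pair(g(pair(a, m(0, p(0), a)), pair(0, a)), 0), pair(0, a))  →  g(pair(a, 0), pair(0, a))   [R1 at 1.1]
2. g(pair(a, 0), pair(0, a))  →  a   [R1 at ε]

a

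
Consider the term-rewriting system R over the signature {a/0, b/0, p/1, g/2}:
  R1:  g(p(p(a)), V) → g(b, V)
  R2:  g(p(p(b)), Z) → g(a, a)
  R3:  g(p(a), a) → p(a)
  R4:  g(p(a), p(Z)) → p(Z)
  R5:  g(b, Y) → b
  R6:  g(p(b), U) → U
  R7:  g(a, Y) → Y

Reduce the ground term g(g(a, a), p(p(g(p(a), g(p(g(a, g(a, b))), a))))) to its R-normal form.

1. g(g(a, a), p(p(g(p(a), g(p(g(a, g(a, b))), a)))))  →  g(a, p(p(g(p(a), g(p(g(a, g(a, b))), a)))))   [R7 at 1]
2. g(a, p(p(g(p(a), g(p(g(a, g(a, b))), a)))))  →  p(p(g(p(a), g(p(g(a, g(a, b))), a))))   [R7 at ε]
3. p(p(g(p(a), g(p(g(a, g(a, b))), a))))  →  p(p(g(p(a), g(p(g(a, b)), a))))   [R7 at 1.1.2.1.1]
4. p(p(g(p(a), g(p(g(a, b)), a))))  →  p(p(g(p(a), g(p(b), a))))   [R7 at 1.1.2.1.1]
5. p(p(g(p(a), g(p(b), a))))  →  p(p(g(p(a), a)))   [R6 at 1.1.2]
6. p(p(g(p(a), a)))  →  p(p(p(a)))   [R3 at 1.1]

p(p(p(a)))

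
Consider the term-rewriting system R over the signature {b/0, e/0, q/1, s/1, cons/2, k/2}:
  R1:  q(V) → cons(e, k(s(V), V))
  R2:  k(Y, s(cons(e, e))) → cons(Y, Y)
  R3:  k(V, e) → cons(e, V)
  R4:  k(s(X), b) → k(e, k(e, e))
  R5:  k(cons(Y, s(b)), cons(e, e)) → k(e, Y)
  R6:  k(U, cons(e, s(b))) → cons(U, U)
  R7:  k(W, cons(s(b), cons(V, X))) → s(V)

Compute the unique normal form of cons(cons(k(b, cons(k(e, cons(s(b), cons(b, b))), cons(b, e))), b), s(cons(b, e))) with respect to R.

1. cons(cons(k(b, cons(k(e, cons(s(b), cons(b, b))), cons(b, e))), b), s(cons(b, e)))  →  cons(cons(k(b, cons(s(b), cons(b, e))), b), s(cons(b, e)))   [R7 at 1.1.2.1]
2. cons(cons(k(b, cons(s(b), cons(b, e))), b), s(cons(b, e)))  →  cons(cons(s(b), b), s(cons(b, e)))   [R7 at 1.1]

cons(cons(s(b), b), s(cons(b, e)))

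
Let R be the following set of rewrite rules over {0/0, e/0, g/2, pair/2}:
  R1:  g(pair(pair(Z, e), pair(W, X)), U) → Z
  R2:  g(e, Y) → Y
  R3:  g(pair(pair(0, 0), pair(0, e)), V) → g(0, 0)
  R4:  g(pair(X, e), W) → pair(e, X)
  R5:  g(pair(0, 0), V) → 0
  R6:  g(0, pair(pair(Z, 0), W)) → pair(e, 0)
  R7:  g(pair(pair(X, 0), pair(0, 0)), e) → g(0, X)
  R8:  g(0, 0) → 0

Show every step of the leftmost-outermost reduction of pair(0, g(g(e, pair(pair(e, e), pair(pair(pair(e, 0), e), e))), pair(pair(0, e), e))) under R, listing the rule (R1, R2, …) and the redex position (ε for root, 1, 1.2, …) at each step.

pair(0, e)

1. pair(0, g(g(e, pair(pair(e, e), pair(pair(pair(e, 0), e), e))), pair(pair(0, e), e)))  →  pair(0, g(pair(pair(e, e), pair(pair(pair(e, 0), e), e)), pair(pair(0, e), e)))   [R2 at 2.1]
2. pair(0, g(pair(pair(e, e), pair(pair(pair(e, 0), e), e)), pair(pair(0, e), e)))  →  pair(0, e)   [R1 at 2]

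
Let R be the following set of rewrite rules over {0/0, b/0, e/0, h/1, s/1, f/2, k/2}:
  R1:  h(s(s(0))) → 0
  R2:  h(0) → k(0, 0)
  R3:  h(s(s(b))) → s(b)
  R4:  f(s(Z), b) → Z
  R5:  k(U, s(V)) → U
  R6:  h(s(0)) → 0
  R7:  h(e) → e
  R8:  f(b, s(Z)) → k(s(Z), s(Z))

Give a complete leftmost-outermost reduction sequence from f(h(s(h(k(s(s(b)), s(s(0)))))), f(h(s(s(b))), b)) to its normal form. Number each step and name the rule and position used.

b

1. f(h(s(h(k(s(s(b)), s(s(0)))))), f(h(s(s(b))), b))  →  f(h(s(h(s(s(b))))), f(h(s(s(b))), b))   [R5 at 1.1.1.1]
2. f(h(s(h(s(s(b))))), f(h(s(s(b))), b))  →  f(h(s(s(b))), f(h(s(s(b))), b))   [R3 at 1.1.1]
3. f(h(s(s(b))), f(h(s(s(b))), b))  →  f(s(b), f(h(s(s(b))), b))   [R3 at 1]
4. f(s(b), f(h(s(s(b))), b))  →  f(s(b), f(s(b), b))   [R3 at 2.1]
5. f(s(b), f(s(b), b))  →  f(s(b), b)   [R4 at 2]
6. f(s(b), b)  →  b   [R4 at ε]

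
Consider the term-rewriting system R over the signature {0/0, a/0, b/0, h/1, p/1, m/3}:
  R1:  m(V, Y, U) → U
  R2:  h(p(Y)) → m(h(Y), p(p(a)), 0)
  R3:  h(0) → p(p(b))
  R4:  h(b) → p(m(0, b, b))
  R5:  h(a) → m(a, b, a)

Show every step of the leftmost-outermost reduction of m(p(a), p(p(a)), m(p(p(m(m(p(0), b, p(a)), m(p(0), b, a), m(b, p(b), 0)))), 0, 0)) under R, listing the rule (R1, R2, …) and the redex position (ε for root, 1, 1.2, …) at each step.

1. m(p(a), p(p(a)), m(p(p(m(m(p(0), b, p(a)), m(p(0), b, a), m(b, p(b), 0)))), 0, 0))  →  m(p(p(m(m(p(0), b, p(a)), m(p(0), b, a), m(b, p(b), 0)))), 0, 0)   [R1 at ε]
2. m(p(p(m(m(p(0), b, p(a)), m(p(0), b, a), m(b, p(b), 0)))), 0, 0)  →  0   [R1 at ε]

0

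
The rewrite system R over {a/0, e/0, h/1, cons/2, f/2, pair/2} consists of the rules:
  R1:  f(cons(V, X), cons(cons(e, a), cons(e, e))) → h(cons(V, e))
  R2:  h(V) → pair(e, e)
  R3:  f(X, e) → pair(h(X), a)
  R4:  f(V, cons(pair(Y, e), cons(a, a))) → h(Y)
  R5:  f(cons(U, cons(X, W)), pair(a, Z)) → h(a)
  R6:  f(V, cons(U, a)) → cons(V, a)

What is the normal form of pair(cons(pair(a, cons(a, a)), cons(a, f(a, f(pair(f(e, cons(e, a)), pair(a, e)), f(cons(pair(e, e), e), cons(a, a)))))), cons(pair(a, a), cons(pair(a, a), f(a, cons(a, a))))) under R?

1. pair(cons(pair(a, cons(a, a)), cons(a, f(a, f(pair(f(e, cons(e, a)), pair(a, e)), f(cons(pair(e, e), e), cons(a, a)))))), cons(pair(a, a), cons(pair(a, a), f(a, cons(a, a)))))  →  pair(cons(pair(a, cons(a, a)), cons(a, f(a, f(pair(cons(e, a), pair(a, e)), f(cons(pair(e, e), e), cons(a, a)))))), cons(pair(a, a), cons(pair(a, a), f(a, cons(a, a)))))   [R6 at 1.2.2.2.1.1]
2. pair(cons(pair(a, cons(a, a)), cons(a, f(a, f(pair(cons(e, a), pair(a, e)), f(cons(pair(e, e), e), cons(a, a)))))), cons(pair(a, a), cons(pair(a, a), f(a, cons(a, a)))))  →  pair(cons(pair(a, cons(a, a)), cons(a, f(a, f(pair(cons(e, a), pair(a, e)), cons(cons(pair(e, e), e), a))))), cons(pair(a, a), cons(pair(a, a), f(a, cons(a, a)))))   [R6 at 1.2.2.2.2]
3. pair(cons(pair(a, cons(a, a)), cons(a, f(a, f(pair(cons(e, a), pair(a, e)), cons(cons(pair(e, e), e), a))))), cons(pair(a, a), cons(pair(a, a), f(a, cons(a, a)))))  →  pair(cons(pair(a, cons(a, a)), cons(a, f(a, cons(pair(cons(e, a), pair(a, e)), a)))), cons(pair(a, a), cons(pair(a, a), f(a, cons(a, a)))))   [R6 at 1.2.2.2]
4. pair(cons(pair(a, cons(a, a)), cons(a, f(a, cons(pair(cons(e, a), pair(a, e)), a)))), cons(pair(a, a), cons(pair(a, a), f(a, cons(a, a)))))  →  pair(cons(pair(a, cons(a, a)), cons(a, cons(a, a))), cons(pair(a, a), cons(pair(a, a), f(a, cons(a, a)))))   [R6 at 1.2.2]
5. pair(cons(pair(a, cons(a, a)), cons(a, cons(a, a))), cons(pair(a, a), cons(pair(a, a), f(a, cons(a, a)))))  →  pair(cons(pair(a, cons(a, a)), cons(a, cons(a, a))), cons(pair(a, a), cons(pair(a, a), cons(a, a))))   [R6 at 2.2.2]

pair(cons(pair(a, cons(a, a)), cons(a, cons(a, a))), cons(pair(a, a), cons(pair(a, a), cons(a, a))))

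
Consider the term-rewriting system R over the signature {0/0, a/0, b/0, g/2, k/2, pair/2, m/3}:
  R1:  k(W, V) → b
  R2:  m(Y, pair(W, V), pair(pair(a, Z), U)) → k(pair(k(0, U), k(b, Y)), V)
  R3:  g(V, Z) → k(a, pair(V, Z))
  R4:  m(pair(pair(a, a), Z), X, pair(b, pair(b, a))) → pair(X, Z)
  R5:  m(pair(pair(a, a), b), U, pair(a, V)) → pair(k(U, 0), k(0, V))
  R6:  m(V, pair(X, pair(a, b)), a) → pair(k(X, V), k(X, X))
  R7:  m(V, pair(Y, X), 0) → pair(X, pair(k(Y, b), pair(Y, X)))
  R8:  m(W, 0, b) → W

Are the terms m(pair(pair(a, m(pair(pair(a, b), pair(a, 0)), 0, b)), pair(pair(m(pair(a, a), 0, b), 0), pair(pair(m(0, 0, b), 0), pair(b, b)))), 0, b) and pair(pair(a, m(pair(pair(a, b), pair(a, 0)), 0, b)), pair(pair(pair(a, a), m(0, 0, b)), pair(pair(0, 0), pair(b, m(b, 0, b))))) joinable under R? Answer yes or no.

Reduce t₁ = m(pair(pair(a, m(pair(pair(a, b), pair(a, 0)), 0, b)), pair(pair(m(pair(a, a), 0, b), 0), pair(pair(m(0, 0, b), 0), pair(b, b)))), 0, b):
1. m(pair(pair(a, m(pair(pair(a, b), pair(a, 0)), 0, b)), pair(pair(m(pair(a, a), 0, b), 0), pair(pair(m(0, 0, b), 0), pair(b, b)))), 0, b)  →  pair(pair(a, m(pair(pair(a, b), pair(a, 0)), 0, b)), pair(pair(m(pair(a, a), 0, b), 0), pair(pair(m(0, 0, b), 0), pair(b, b))))   [R8 at ε]
2. pair(pair(a, m(pair(pair(a, b), pair(a, 0)), 0, b)), pair(pair(m(pair(a, a), 0, b), 0), pair(pair(m(0, 0, b), 0), pair(b, b))))  →  pair(pair(a, pair(pair(a, b), pair(a, 0))), pair(pair(m(pair(a, a), 0, b), 0), pair(pair(m(0, 0, b), 0), pair(b, b))))   [R8 at 1.2]
3. pair(pair(a, pair(pair(a, b), pair(a, 0))), pair(pair(m(pair(a, a), 0, b), 0), pair(pair(m(0, 0, b), 0), pair(b, b))))  →  pair(pair(a, pair(pair(a, b), pair(a, 0))), pair(pair(pair(a, a), 0), pair(pair(m(0, 0, b), 0), pair(b, b))))   [R8 at 2.1.1]
4. pair(pair(a, pair(pair(a, b), pair(a, 0))), pair(pair(pair(a, a), 0), pair(pair(m(0, 0, b), 0), pair(b, b))))  →  pair(pair(a, pair(pair(a, b), pair(a, 0))), pair(pair(pair(a, a), 0), pair(pair(0, 0), pair(b, b))))   [R8 at 2.2.1.1]

Reduce t₂ = pair(pair(a, m(pair(pair(a, b), pair(a, 0)), 0, b)), pair(pair(pair(a, a), m(0, 0, b)), pair(pair(0, 0), pair(b, m(b, 0, b))))):
1. pair(pair(a, m(pair(pair(a, b), pair(a, 0)), 0, b)), pair(pair(pair(a, a), m(0, 0, b)), pair(pair(0, 0), pair(b, m(b, 0, b)))))  →  pair(pair(a, pair(pair(a, b), pair(a, 0))), pair(pair(pair(a, a), m(0, 0, b)), pair(pair(0, 0), pair(b, m(b, 0, b)))))   [R8 at 1.2]
2. pair(pair(a, pair(pair(a, b), pair(a, 0))), pair(pair(pair(a, a), m(0, 0, b)), pair(pair(0, 0), pair(b, m(b, 0, b)))))  →  pair(pair(a, pair(pair(a, b), pair(a, 0))), pair(pair(pair(a, a), 0), pair(pair(0, 0), pair(b, m(b, 0, b)))))   [R8 at 2.1.2]
3. pair(pair(a, pair(pair(a, b), pair(a, 0))), pair(pair(pair(a, a), 0), pair(pair(0, 0), pair(b, m(b, 0, b)))))  →  pair(pair(a, pair(pair(a, b), pair(a, 0))), pair(pair(pair(a, a), 0), pair(pair(0, 0), pair(b, b))))   [R8 at 2.2.2.2]

yes — NF(t₁) = pair(pair(a, pair(pair(a, b), pair(a, 0))), pair(pair(pair(a, a), 0), pair(pair(0, 0), pair(b, b)))), NF(t₂) = pair(pair(a, pair(pair(a, b), pair(a, 0))), pair(pair(pair(a, a), 0), pair(pair(0, 0), pair(b, b))))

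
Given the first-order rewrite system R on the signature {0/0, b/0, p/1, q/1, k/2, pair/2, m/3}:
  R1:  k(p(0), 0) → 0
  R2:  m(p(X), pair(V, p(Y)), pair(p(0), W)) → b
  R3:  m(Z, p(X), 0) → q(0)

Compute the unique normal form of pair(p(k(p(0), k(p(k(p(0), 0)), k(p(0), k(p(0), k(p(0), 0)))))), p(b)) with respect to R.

1. pair(p(k(p(0), k(p(k(p(0), 0)), k(p(0), k(p(0), k(p(0), 0)))))), p(b))  →  pair(p(k(p(0), k(p(0), k(p(0), k(p(0), k(p(0), 0)))))), p(b))   [R1 at 1.1.2.1.1]
2. pair(p(k(p(0), k(p(0), k(p(0), k(p(0), k(p(0), 0)))))), p(b))  →  pair(p(k(p(0), k(p(0), k(p(0), k(p(0), 0))))), p(b))   [R1 at 1.1.2.2.2.2]
3. pair(p(k(p(0), k(p(0), k(p(0), k(p(0), 0))))), p(b))  →  pair(p(k(p(0), k(p(0), k(p(0), 0)))), p(b))   [R1 at 1.1.2.2.2]
4. pair(p(k(p(0), k(p(0), k(p(0), 0)))), p(b))  →  pair(p(k(p(0), k(p(0), 0))), p(b))   [R1 at 1.1.2.2]
5. pair(p(k(p(0), k(p(0), 0))), p(b))  →  pair(p(k(p(0), 0)), p(b))   [R1 at 1.1.2]
6. pair(p(k(p(0), 0)), p(b))  →  pair(p(0), p(b))   [R1 at 1.1]

pair(p(0), p(b))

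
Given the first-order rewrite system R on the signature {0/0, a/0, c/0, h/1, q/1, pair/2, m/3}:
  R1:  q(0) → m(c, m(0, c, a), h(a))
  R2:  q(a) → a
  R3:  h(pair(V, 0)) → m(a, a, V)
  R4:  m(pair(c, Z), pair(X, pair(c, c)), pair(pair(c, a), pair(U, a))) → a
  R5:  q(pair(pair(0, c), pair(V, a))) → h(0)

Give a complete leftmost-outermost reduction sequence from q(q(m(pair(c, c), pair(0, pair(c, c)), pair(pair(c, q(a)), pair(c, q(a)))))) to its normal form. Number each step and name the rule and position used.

1. q(q(m(pair(c, c), pair(0, pair(c, c)), pair(pair(c, q(a)), pair(c, q(a))))))  →  q(q(m(pair(c, c), pair(0, pair(c, c)), pair(pair(c, a), pair(c, q(a))))))   [R2 at 1.1.3.1.2]
2. q(q(m(pair(c, c), pair(0, pair(c, c)), pair(pair(c, a), pair(c, q(a))))))  →  q(q(m(pair(c, c), pair(0, pair(c, c)), pair(pair(c, a), pair(c, a)))))   [R2 at 1.1.3.2.2]
3. q(q(m(pair(c, c), pair(0, pair(c, c)), pair(pair(c, a), pair(c, a)))))  →  q(q(a))   [R4 at 1.1]
4. q(q(a))  →  q(a)   [R2 at 1]
5. q(a)  →  a   [R2 at ε]

a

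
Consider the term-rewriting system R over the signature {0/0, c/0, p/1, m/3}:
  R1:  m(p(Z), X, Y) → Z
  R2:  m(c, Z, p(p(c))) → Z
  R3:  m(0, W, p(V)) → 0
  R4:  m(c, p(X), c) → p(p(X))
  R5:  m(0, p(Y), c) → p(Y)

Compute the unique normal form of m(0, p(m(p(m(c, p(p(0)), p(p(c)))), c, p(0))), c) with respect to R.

p(p(p(0)))

1. m(0, p(m(p(m(c, p(p(0)), p(p(c)))), c, p(0))), c)  →  p(m(p(m(c, p(p(0)), p(p(c)))), c, p(0)))   [R5 at ε]
2. p(m(p(m(c, p(p(0)), p(p(c)))), c, p(0)))  →  p(m(c, p(p(0)), p(p(c))))   [R1 at 1]
3. p(m(c, p(p(0)), p(p(c))))  →  p(p(p(0)))   [R2 at 1]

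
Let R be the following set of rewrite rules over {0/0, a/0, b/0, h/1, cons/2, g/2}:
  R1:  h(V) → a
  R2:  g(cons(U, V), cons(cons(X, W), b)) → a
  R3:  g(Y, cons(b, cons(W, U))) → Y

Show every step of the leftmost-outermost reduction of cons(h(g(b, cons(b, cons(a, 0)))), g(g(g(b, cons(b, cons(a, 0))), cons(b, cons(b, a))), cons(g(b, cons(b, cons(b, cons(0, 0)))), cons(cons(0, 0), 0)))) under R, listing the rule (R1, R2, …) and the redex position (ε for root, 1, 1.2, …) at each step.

1. cons(h(g(b, cons(b, cons(a, 0)))), g(g(g(b, cons(b, cons(a, 0))), cons(b, cons(b, a))), cons(g(b, cons(b, cons(b, cons(0, 0)))), cons(cons(0, 0), 0))))  →  cons(a, g(g(g(b, cons(b, cons(a, 0))), cons(b, cons(b, a))), cons(g(b, cons(b, cons(b, cons(0, 0)))), cons(cons(0, 0), 0))))   [R1 at 1]
2. cons(a, g(g(g(b, cons(b, cons(a, 0))), cons(b, cons(b, a))), cons(g(b, cons(b, cons(b, cons(0, 0)))), cons(cons(0, 0), 0))))  →  cons(a, g(g(b, cons(b, cons(a, 0))), cons(g(b, cons(b, cons(b, cons(0, 0)))), cons(cons(0, 0), 0))))   [R3 at 2.1]
3. cons(a, g(g(b, cons(b, cons(a, 0))), cons(g(b, cons(b, cons(b, cons(0, 0)))), cons(cons(0, 0), 0))))  →  cons(a, g(b, cons(g(b, cons(b, cons(b, cons(0, 0)))), cons(cons(0, 0), 0))))   [R3 at 2.1]
4. cons(a, g(b, cons(g(b, cons(b, cons(b, cons(0, 0)))), cons(cons(0, 0), 0))))  →  cons(a, g(b, cons(b, cons(cons(0, 0), 0))))   [R3 at 2.2.1]
5. cons(a, g(b, cons(b, cons(cons(0, 0), 0))))  →  cons(a, b)   [R3 at 2]

cons(a, b)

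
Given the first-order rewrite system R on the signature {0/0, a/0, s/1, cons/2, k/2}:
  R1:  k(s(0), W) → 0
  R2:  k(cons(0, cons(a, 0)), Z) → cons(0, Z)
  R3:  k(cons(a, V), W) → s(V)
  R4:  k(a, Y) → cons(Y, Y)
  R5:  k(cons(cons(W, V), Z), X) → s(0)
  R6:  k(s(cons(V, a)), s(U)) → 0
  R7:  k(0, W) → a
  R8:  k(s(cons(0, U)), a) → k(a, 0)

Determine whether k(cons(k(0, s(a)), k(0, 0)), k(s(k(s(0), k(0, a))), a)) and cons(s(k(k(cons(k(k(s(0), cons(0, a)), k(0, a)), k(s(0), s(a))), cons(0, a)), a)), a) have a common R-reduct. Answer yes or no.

no — NF(t₁) = s(a), NF(t₂) = cons(s(0), a)

Reduce t₁ = k(cons(k(0, s(a)), k(0, 0)), k(s(k(s(0), k(0, a))), a)):
1. k(cons(k(0, s(a)), k(0, 0)), k(s(k(s(0), k(0, a))), a))  →  k(cons(a, k(0, 0)), k(s(k(s(0), k(0, a))), a))   [R7 at 1.1]
2. k(cons(a, k(0, 0)), k(s(k(s(0), k(0, a))), a))  →  s(k(0, 0))   [R3 at ε]
3. s(k(0, 0))  →  s(a)   [R7 at 1]

Reduce t₂ = cons(s(k(k(cons(k(k(s(0), cons(0, a)), k(0, a)), k(s(0), s(a))), cons(0, a)), a)), a):
1. cons(s(k(k(cons(k(k(s(0), cons(0, a)), k(0, a)), k(s(0), s(a))), cons(0, a)), a)), a)  →  cons(s(k(k(cons(k(0, k(0, a)), k(s(0), s(a))), cons(0, a)), a)), a)   [R1 at 1.1.1.1.1.1]
2. cons(s(k(k(cons(k(0, k(0, a)), k(s(0), s(a))), cons(0, a)), a)), a)  →  cons(s(k(k(cons(a, k(s(0), s(a))), cons(0, a)), a)), a)   [R7 at 1.1.1.1.1]
3. cons(s(k(k(cons(a, k(s(0), s(a))), cons(0, a)), a)), a)  →  cons(s(k(s(k(s(0), s(a))), a)), a)   [R3 at 1.1.1]
4. cons(s(k(s(k(s(0), s(a))), a)), a)  →  cons(s(k(s(0), a)), a)   [R1 at 1.1.1.1]
5. cons(s(k(s(0), a)), a)  →  cons(s(0), a)   [R1 at 1.1]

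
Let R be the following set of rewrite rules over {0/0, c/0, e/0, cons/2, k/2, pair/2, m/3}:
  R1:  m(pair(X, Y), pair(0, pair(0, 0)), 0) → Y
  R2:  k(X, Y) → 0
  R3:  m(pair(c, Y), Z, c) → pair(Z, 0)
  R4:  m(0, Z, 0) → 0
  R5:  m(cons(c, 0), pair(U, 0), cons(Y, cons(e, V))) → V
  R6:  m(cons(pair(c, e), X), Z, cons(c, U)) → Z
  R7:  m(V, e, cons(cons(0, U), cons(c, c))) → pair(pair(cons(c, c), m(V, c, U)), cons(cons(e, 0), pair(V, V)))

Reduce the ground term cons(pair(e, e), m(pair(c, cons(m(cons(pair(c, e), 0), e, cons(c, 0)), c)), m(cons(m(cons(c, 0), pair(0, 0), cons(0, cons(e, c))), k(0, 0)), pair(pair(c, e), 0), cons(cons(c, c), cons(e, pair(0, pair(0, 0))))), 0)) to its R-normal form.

cons(pair(e, e), cons(e, c))

1. cons(pair(e, e), m(pair(c, cons(m(cons(pair(c, e), 0), e, cons(c, 0)), c)), m(cons(m(cons(c, 0), pair(0, 0), cons(0, cons(e, c))), k(0, 0)), pair(pair(c, e), 0), cons(cons(c, c), cons(e, pair(0, pair(0, 0))))), 0))  →  cons(pair(e, e), m(pair(c, cons(e, c)), m(cons(m(cons(c, 0), pair(0, 0), cons(0, cons(e, c))), k(0, 0)), pair(pair(c, e), 0), cons(cons(c, c), cons(e, pair(0, pair(0, 0))))), 0))   [R6 at 2.1.2.1]
2. cons(pair(e, e), m(pair(c, cons(e, c)), m(cons(m(cons(c, 0), pair(0, 0), cons(0, cons(e, c))), k(0, 0)), pair(pair(c, e), 0), cons(cons(c, c), cons(e, pair(0, pair(0, 0))))), 0))  →  cons(pair(e, e), m(pair(c, cons(e, c)), m(cons(c, k(0, 0)), pair(pair(c, e), 0), cons(cons(c, c), cons(e, pair(0, pair(0, 0))))), 0))   [R5 at 2.2.1.1]
3. cons(pair(e, e), m(pair(c, cons(e, c)), m(cons(c, k(0, 0)), pair(pair(c, e), 0), cons(cons(c, c), cons(e, pair(0, pair(0, 0))))), 0))  →  cons(pair(e, e), m(pair(c, cons(e, c)), m(cons(c, 0), pair(pair(c, e), 0), cons(cons(c, c), cons(e, pair(0, pair(0, 0))))), 0))   [R2 at 2.2.1.2]
4. cons(pair(e, e), m(pair(c, cons(e, c)), m(cons(c, 0), pair(pair(c, e), 0), cons(cons(c, c), cons(e, pair(0, pair(0, 0))))), 0))  →  cons(pair(e, e), m(pair(c, cons(e, c)), pair(0, pair(0, 0)), 0))   [R5 at 2.2]
5. cons(pair(e, e), m(pair(c, cons(e, c)), pair(0, pair(0, 0)), 0))  →  cons(pair(e, e), cons(e, c))   [R1 at 2]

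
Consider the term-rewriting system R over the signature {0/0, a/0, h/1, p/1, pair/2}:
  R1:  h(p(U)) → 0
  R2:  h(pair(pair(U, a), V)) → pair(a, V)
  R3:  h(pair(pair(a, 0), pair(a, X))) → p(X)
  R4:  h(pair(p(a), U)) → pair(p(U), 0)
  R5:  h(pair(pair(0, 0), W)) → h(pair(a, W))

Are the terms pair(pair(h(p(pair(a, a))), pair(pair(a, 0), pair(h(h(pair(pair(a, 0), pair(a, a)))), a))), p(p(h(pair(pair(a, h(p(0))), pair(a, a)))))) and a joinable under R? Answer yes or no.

Reduce t₁ = pair(pair(h(p(pair(a, a))), pair(pair(a, 0), pair(h(h(pair(pair(a, 0), pair(a, a)))), a))), p(p(h(pair(pair(a, h(p(0))), pair(a, a)))))):
1. pair(pair(h(p(pair(a, a))), pair(pair(a, 0), pair(h(h(pair(pair(a, 0), pair(a, a)))), a))), p(p(h(pair(pair(a, h(p(0))), pair(a, a))))))  →  pair(pair(0, pair(pair(a, 0), pair(h(h(pair(pair(a, 0), pair(a, a)))), a))), p(p(h(pair(pair(a, h(p(0))), pair(a, a))))))   [R1 at 1.1]
2. pair(pair(0, pair(pair(a, 0), pair(h(h(pair(pair(a, 0), pair(a, a)))), a))), p(p(h(pair(pair(a, h(p(0))), pair(a, a))))))  →  pair(pair(0, pair(pair(a, 0), pair(h(p(a)), a))), p(p(h(pair(pair(a, h(p(0))), pair(a, a))))))   [R3 at 1.2.2.1.1]
3. pair(pair(0, pair(pair(a, 0), pair(h(p(a)), a))), p(p(h(pair(pair(a, h(p(0))), pair(a, a))))))  →  pair(pair(0, pair(pair(a, 0), pair(0, a))), p(p(h(pair(pair(a, h(p(0))), pair(a, a))))))   [R1 at 1.2.2.1]
4. pair(pair(0, pair(pair(a, 0), pair(0, a))), p(p(h(pair(pair(a, h(p(0))), pair(a, a))))))  →  pair(pair(0, pair(pair(a, 0), pair(0, a))), p(p(h(pair(pair(a, 0), pair(a, a))))))   [R1 at 2.1.1.1.1.2]
5. pair(pair(0, pair(pair(a, 0), pair(0, a))), p(p(h(pair(pair(a, 0), pair(a, a))))))  →  pair(pair(0, pair(pair(a, 0), pair(0, a))), p(p(p(a))))   [R3 at 2.1.1]

Reduce t₂ = a:

no — NF(t₁) = pair(pair(0, pair(pair(a, 0), pair(0, a))), p(p(p(a)))), NF(t₂) = a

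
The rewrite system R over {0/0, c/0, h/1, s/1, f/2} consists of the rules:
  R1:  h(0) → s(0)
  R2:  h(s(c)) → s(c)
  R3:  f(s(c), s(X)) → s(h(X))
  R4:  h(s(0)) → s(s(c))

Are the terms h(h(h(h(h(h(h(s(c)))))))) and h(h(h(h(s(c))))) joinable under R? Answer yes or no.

Reduce t₁ = h(h(h(h(h(h(h(s(c)))))))):
1. h(h(h(h(h(h(h(s(c))))))))  →  h(h(h(h(h(h(s(c)))))))   [R2 at 1.1.1.1.1.1]
2. h(h(h(h(h(h(s(c)))))))  →  h(h(h(h(h(s(c))))))   [R2 at 1.1.1.1.1]
3. h(h(h(h(h(s(c))))))  →  h(h(h(h(s(c)))))   [R2 at 1.1.1.1]
4. h(h(h(h(s(c)))))  →  h(h(h(s(c))))   [R2 at 1.1.1]
5. h(h(h(s(c))))  →  h(h(s(c)))   [R2 at 1.1]
6. h(h(s(c)))  →  h(s(c))   [R2 at 1]
7. h(s(c))  →  s(c)   [R2 at ε]

Reduce t₂ = h(h(h(h(s(c))))):
1. h(h(h(h(s(c)))))  →  h(h(h(s(c))))   [R2 at 1.1.1]
2. h(h(h(s(c))))  →  h(h(s(c)))   [R2 at 1.1]
3. h(h(s(c)))  →  h(s(c))   [R2 at 1]
4. h(s(c))  →  s(c)   [R2 at ε]

yes — NF(t₁) = s(c), NF(t₂) = s(c)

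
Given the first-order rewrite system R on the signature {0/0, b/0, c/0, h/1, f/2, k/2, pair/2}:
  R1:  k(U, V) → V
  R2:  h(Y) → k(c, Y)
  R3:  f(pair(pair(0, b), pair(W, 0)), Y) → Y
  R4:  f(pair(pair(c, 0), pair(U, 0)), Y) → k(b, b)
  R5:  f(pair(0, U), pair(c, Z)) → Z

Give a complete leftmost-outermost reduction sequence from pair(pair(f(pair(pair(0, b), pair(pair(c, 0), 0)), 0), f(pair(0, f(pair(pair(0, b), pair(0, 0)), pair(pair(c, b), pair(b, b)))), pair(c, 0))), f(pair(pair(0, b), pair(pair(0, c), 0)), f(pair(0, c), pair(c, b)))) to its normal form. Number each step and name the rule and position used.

1. pair(pair(f(pair(pair(0, b), pair(pair(c, 0), 0)), 0), f(pair(0, f(pair(pair(0, b), pair(0, 0)), pair(pair(c, b), pair(b, b)))), pair(c, 0))), f(pair(pair(0, b), pair(pair(0, c), 0)), f(pair(0, c), pair(c, b))))  →  pair(pair(0, f(pair(0, f(pair(pair(0, b), pair(0, 0)), pair(pair(c, b), pair(b, b)))), pair(c, 0))), f(pair(pair(0, b), pair(pair(0, c), 0)), f(pair(0, c), pair(c, b))))   [R3 at 1.1]
2. pair(pair(0, f(pair(0, f(pair(pair(0, b), pair(0, 0)), pair(pair(c, b), pair(b, b)))), pair(c, 0))), f(pair(pair(0, b), pair(pair(0, c), 0)), f(pair(0, c), pair(c, b))))  →  pair(pair(0, 0), f(pair(pair(0, b), pair(pair(0, c), 0)), f(pair(0, c), pair(c, b))))   [R5 at 1.2]
3. pair(pair(0, 0), f(pair(pair(0, b), pair(pair(0, c), 0)), f(pair(0, c), pair(c, b))))  →  pair(pair(0, 0), f(pair(0, c), pair(c, b)))   [R3 at 2]
4. pair(pair(0, 0), f(pair(0, c), pair(c, b)))  →  pair(pair(0, 0), b)   [R5 at 2]

pair(pair(0, 0), b)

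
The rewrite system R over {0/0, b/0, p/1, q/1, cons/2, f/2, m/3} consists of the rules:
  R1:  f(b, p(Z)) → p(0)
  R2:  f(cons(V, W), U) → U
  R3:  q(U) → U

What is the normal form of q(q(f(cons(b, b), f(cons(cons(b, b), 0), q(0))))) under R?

1. q(q(f(cons(b, b), f(cons(cons(b, b), 0), q(0)))))  →  q(f(cons(b, b), f(cons(cons(b, b), 0), q(0))))   [R3 at ε]
2. q(f(cons(b, b), f(cons(cons(b, b), 0), q(0))))  →  f(cons(b, b), f(cons(cons(b, b), 0), q(0)))   [R3 at ε]
3. f(cons(b, b), f(cons(cons(b, b), 0), q(0)))  →  f(cons(cons(b, b), 0), q(0))   [R2 at ε]
4. f(cons(cons(b, b), 0), q(0))  →  q(0)   [R2 at ε]
5. q(0)  →  0   [R3 at ε]

0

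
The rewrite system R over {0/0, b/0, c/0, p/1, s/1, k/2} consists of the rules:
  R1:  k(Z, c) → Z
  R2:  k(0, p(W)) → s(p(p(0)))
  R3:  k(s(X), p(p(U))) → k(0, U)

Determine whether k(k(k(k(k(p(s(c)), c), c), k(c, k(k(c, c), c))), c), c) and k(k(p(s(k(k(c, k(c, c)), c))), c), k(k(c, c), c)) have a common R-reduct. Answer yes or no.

Reduce t₁ = k(k(k(k(k(p(s(c)), c), c), k(c, k(k(c, c), c))), c), c):
1. k(k(k(k(k(p(s(c)), c), c), k(c, k(k(c, c), c))), c), c)  →  k(k(k(k(p(s(c)), c), c), k(c, k(k(c, c), c))), c)   [R1 at ε]
2. k(k(k(k(p(s(c)), c), c), k(c, k(k(c, c), c))), c)  →  k(k(k(p(s(c)), c), c), k(c, k(k(c, c), c)))   [R1 at ε]
3. k(k(k(p(s(c)), c), c), k(c, k(k(c, c), c)))  →  k(k(p(s(c)), c), k(c, k(k(c, c), c)))   [R1 at 1]
4. k(k(p(s(c)), c), k(c, k(k(c, c), c)))  →  k(p(s(c)), k(c, k(k(c, c), c)))   [R1 at 1]
5. k(p(s(c)), k(c, k(k(c, c), c)))  →  k(p(s(c)), k(c, k(c, c)))   [R1 at 2.2]
6. k(p(s(c)), k(c, k(c, c)))  →  k(p(s(c)), k(c, c))   [R1 at 2.2]
7. k(p(s(c)), k(c, c))  →  k(p(s(c)), c)   [R1 at 2]
8. k(p(s(c)), c)  →  p(s(c))   [R1 at ε]

Reduce t₂ = k(k(p(s(k(k(c, k(c, c)), c))), c), k(k(c, c), c)):
1. k(k(p(s(k(k(c, k(c, c)), c))), c), k(k(c, c), c))  →  k(p(s(k(k(c, k(c, c)), c))), k(k(c, c), c))   [R1 at 1]
2. k(p(s(k(k(c, k(c, c)), c))), k(k(c, c), c))  →  k(p(s(k(c, k(c, c)))), k(k(c, c), c))   [R1 at 1.1.1]
3. k(p(s(k(c, k(c, c)))), k(k(c, c), c))  →  k(p(s(k(c, c))), k(k(c, c), c))   [R1 at 1.1.1.2]
4. k(p(s(k(c, c))), k(k(c, c), c))  →  k(p(s(c)), k(k(c, c), c))   [R1 at 1.1.1]
5. k(p(s(c)), k(k(c, c), c))  →  k(p(s(c)), k(c, c))   [R1 at 2]
6. k(p(s(c)), k(c, c))  →  k(p(s(c)), c)   [R1 at 2]
7. k(p(s(c)), c)  →  p(s(c))   [R1 at ε]

yes — NF(t₁) = p(s(c)), NF(t₂) = p(s(c))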